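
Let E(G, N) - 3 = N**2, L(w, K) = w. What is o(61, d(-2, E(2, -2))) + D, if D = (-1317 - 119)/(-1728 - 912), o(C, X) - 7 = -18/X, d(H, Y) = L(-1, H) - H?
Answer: -6901/660 ≈ -10.456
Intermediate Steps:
E(G, N) = 3 + N**2
d(H, Y) = -1 - H
o(C, X) = 7 - 18/X
D = 359/660 (D = -1436/(-2640) = -1436*(-1/2640) = 359/660 ≈ 0.54394)
o(61, d(-2, E(2, -2))) + D = (7 - 18/(-1 - 1*(-2))) + 359/660 = (7 - 18/(-1 + 2)) + 359/660 = (7 - 18/1) + 359/660 = (7 - 18*1) + 359/660 = (7 - 18) + 359/660 = -11 + 359/660 = -6901/660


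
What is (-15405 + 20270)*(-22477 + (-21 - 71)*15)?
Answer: -116064305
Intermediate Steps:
(-15405 + 20270)*(-22477 + (-21 - 71)*15) = 4865*(-22477 - 92*15) = 4865*(-22477 - 1380) = 4865*(-23857) = -116064305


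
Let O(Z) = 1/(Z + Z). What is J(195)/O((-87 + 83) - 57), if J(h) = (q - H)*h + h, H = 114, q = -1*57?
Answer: 4044300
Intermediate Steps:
q = -57
O(Z) = 1/(2*Z)
J(h) = -170*h (J(h) = (-57 - 1*114)*h + h = (-57 - 114)*h + h = -171*h + h = -170*h)
J(195)/O((-87 + 83) - 57) = (-170*195)/((1/(2*((-87 + 83) - 57)))) = -33150/(1/(2*(-4 - 57))) = -33150/((½)/(-61)) = -33150/((½)*(-1/61)) = -33150/(-1/122) = -33150*(-122) = 4044300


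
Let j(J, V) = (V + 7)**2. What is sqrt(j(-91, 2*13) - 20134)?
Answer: I*sqrt(19045) ≈ 138.0*I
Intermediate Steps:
j(J, V) = (7 + V)**2
sqrt(j(-91, 2*13) - 20134) = sqrt((7 + 2*13)**2 - 20134) = sqrt((7 + 26)**2 - 20134) = sqrt(33**2 - 20134) = sqrt(1089 - 20134) = sqrt(-19045) = I*sqrt(19045)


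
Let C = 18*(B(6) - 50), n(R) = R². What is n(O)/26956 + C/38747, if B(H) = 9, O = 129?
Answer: 624895299/1044464132 ≈ 0.59829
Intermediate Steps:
C = -738 (C = 18*(9 - 50) = 18*(-41) = -738)
n(O)/26956 + C/38747 = 129²/26956 - 738/38747 = 16641*(1/26956) - 738*1/38747 = 16641/26956 - 738/38747 = 624895299/1044464132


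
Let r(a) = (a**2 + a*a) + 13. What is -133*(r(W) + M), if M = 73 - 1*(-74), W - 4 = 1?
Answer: -27930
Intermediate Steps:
W = 5 (W = 4 + 1 = 5)
r(a) = 13 + 2*a**2 (r(a) = (a**2 + a**2) + 13 = 2*a**2 + 13 = 13 + 2*a**2)
M = 147 (M = 73 + 74 = 147)
-133*(r(W) + M) = -133*((13 + 2*5**2) + 147) = -133*((13 + 2*25) + 147) = -133*((13 + 50) + 147) = -133*(63 + 147) = -133*210 = -27930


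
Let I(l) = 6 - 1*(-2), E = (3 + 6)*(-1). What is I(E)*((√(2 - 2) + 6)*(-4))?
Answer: -192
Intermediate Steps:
E = -9 (E = 9*(-1) = -9)
I(l) = 8 (I(l) = 6 + 2 = 8)
I(E)*((√(2 - 2) + 6)*(-4)) = 8*((√(2 - 2) + 6)*(-4)) = 8*((√0 + 6)*(-4)) = 8*((0 + 6)*(-4)) = 8*(6*(-4)) = 8*(-24) = -192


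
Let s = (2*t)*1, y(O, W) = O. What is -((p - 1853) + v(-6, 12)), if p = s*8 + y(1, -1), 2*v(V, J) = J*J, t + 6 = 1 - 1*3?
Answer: 1908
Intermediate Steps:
t = -8 (t = -6 + (1 - 1*3) = -6 + (1 - 3) = -6 - 2 = -8)
v(V, J) = J²/2 (v(V, J) = (J*J)/2 = J²/2)
s = -16 (s = (2*(-8))*1 = -16*1 = -16)
p = -127 (p = -16*8 + 1 = -128 + 1 = -127)
-((p - 1853) + v(-6, 12)) = -((-127 - 1853) + (½)*12²) = -(-1980 + (½)*144) = -(-1980 + 72) = -1*(-1908) = 1908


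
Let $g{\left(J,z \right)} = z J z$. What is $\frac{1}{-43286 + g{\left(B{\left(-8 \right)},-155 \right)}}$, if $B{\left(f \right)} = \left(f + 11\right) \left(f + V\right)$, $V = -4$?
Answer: $- \frac{1}{908186} \approx -1.1011 \cdot 10^{-6}$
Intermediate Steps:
$B{\left(f \right)} = \left(-4 + f\right) \left(11 + f\right)$ ($B{\left(f \right)} = \left(f + 11\right) \left(f - 4\right) = \left(11 + f\right) \left(-4 + f\right) = \left(-4 + f\right) \left(11 + f\right)$)
$g{\left(J,z \right)} = J z^{2}$ ($g{\left(J,z \right)} = J z z = J z^{2}$)
$\frac{1}{-43286 + g{\left(B{\left(-8 \right)},-155 \right)}} = \frac{1}{-43286 + \left(-44 + \left(-8\right)^{2} + 7 \left(-8\right)\right) \left(-155\right)^{2}} = \frac{1}{-43286 + \left(-44 + 64 - 56\right) 24025} = \frac{1}{-43286 - 864900} = \frac{1}{-908186} = - \frac{1}{908186}$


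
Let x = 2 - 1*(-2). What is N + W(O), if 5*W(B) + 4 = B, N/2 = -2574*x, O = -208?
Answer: -103172/5 ≈ -20634.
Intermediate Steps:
x = 4 (x = 2 + 2 = 4)
N = -20592 (N = 2*(-2574*4) = 2*(-10296) = -20592)
W(B) = -⅘ + B/5
N + W(O) = -20592 + (-⅘ + (⅕)*(-208)) = -20592 + (-⅘ - 208/5) = -20592 - 212/5 = -103172/5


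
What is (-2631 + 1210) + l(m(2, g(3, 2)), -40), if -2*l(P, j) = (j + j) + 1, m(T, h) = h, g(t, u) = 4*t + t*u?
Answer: -2763/2 ≈ -1381.5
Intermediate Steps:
l(P, j) = -½ - j (l(P, j) = -((j + j) + 1)/2 = -(2*j + 1)/2 = -(1 + 2*j)/2 = -½ - j)
(-2631 + 1210) + l(m(2, g(3, 2)), -40) = (-2631 + 1210) + (-½ - 1*(-40)) = -1421 + (-½ + 40) = -1421 + 79/2 = -2763/2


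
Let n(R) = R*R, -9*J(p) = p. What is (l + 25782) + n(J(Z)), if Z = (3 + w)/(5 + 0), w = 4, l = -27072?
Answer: -2612201/2025 ≈ -1290.0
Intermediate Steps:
Z = 7/5 (Z = (3 + 4)/(5 + 0) = 7/5 ≈ 1.4000)
J(p) = -p/9
n(R) = R²
(l + 25782) + n(J(Z)) = (-27072 + 25782) + (-⅑*7/5)² = -1290 + (-7/45)² = -1290 + 49/2025 = -2612201/2025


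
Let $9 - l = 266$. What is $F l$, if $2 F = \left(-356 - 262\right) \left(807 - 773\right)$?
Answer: $2700042$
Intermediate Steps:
$l = -257$ ($l = 9 - 266 = -257$)
$F = -10506$ ($F = \frac{\left(-356 - 262\right) \left(807 - 773\right)}{2} = \frac{\left(-618\right) 34}{2} = \frac{1}{2} \left(-21012\right) = -10506$)
$F l = \left(-10506\right) \left(-257\right) = 2700042$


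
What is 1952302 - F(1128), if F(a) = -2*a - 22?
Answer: 1954580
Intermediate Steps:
F(a) = -22 - 2*a
1952302 - F(1128) = 1952302 - (-22 - 2*1128) = 1952302 - (-22 - 2256) = 1952302 - 1*(-2278) = 1952302 + 2278 = 1954580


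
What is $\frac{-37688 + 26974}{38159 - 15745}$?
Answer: $- \frac{5357}{11207} \approx -0.478$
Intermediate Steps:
$\frac{-37688 + 26974}{38159 - 15745} = - \frac{10714}{22414} = \left(-10714\right) \frac{1}{22414} = - \frac{5357}{11207}$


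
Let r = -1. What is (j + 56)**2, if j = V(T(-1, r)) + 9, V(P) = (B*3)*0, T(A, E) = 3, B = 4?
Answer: 4225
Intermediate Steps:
V(P) = 0 (V(P) = (4*3)*0 = 12*0 = 0)
j = 9 (j = 0 + 9 = 9)
(j + 56)**2 = (9 + 56)**2 = 65**2 = 4225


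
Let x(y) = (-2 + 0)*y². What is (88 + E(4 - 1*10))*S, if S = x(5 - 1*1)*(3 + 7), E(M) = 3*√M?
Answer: -28160 - 960*I*√6 ≈ -28160.0 - 2351.5*I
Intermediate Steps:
x(y) = -2*y²
S = -320 (S = (-2*(5 - 1*1)²)*(3 + 7) = -2*(5 - 1)²*10 = -2*4²*10 = -2*16*10 = -32*10 = -320)
(88 + E(4 - 1*10))*S = (88 + 3*√(4 - 1*10))*(-320) = (88 + 3*√(4 - 10))*(-320) = (88 + 3*√(-6))*(-320) = (88 + 3*(I*√6))*(-320) = (88 + 3*I*√6)*(-320) = -28160 - 960*I*√6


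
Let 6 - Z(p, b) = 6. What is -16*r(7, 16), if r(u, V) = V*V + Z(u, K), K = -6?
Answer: -4096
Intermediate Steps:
Z(p, b) = 0 (Z(p, b) = 6 - 1*6 = 6 - 6 = 0)
r(u, V) = V**2 (r(u, V) = V*V + 0 = V**2 + 0 = V**2)
-16*r(7, 16) = -16*16**2 = -16*256 = -4096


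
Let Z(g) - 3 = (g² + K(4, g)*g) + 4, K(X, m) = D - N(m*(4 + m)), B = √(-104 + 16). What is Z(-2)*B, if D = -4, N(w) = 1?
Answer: 42*I*√22 ≈ 197.0*I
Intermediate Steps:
B = 2*I*√22 (B = √(-88) = 2*I*√22 ≈ 9.3808*I)
K(X, m) = -5 (K(X, m) = -4 - 1*1 = -4 - 1 = -5)
Z(g) = 7 + g² - 5*g (Z(g) = 3 + ((g² - 5*g) + 4) = 3 + (4 + g² - 5*g) = 7 + g² - 5*g)
Z(-2)*B = (7 + (-2)² - 5*(-2))*(2*I*√22) = (7 + 4 + 10)*(2*I*√22) = 21*(2*I*√22) = 42*I*√22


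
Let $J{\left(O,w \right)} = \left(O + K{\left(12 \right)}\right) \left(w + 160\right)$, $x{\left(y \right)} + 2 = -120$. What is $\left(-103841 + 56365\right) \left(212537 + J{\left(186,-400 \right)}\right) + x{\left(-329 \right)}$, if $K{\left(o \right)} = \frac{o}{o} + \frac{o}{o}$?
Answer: $-7948289614$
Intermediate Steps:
$K{\left(o \right)} = 2$ ($K{\left(o \right)} = 1 + 1 = 2$)
$x{\left(y \right)} = -122$ ($x{\left(y \right)} = -2 - 120 = -122$)
$J{\left(O,w \right)} = \left(2 + O\right) \left(160 + w\right)$ ($J{\left(O,w \right)} = \left(O + 2\right) \left(w + 160\right) = \left(2 + O\right) \left(160 + w\right)$)
$\left(-103841 + 56365\right) \left(212537 + J{\left(186,-400 \right)}\right) + x{\left(-329 \right)} = \left(-103841 + 56365\right) \left(212537 + \left(320 + 2 \left(-400\right) + 160 \cdot 186 + 186 \left(-400\right)\right)\right) - 122 = - 47476 \left(212537 + \left(320 - 800 + 29760 - 74400\right)\right) - 122 = - 47476 \left(212537 - 45120\right) - 122 = \left(-47476\right) 167417 - 122 = -7948289492 - 122 = -7948289614$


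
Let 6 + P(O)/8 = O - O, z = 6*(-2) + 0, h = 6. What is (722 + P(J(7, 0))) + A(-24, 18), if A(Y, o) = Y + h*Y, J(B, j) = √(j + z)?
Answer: 506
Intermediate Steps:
z = -12 (z = -12 + 0 = -12)
J(B, j) = √(-12 + j) (J(B, j) = √(j - 12) = √(-12 + j))
A(Y, o) = 7*Y (A(Y, o) = Y + 6*Y = 7*Y)
P(O) = -48 (P(O) = -48 + 8*(O - O) = -48 + 8*0 = -48 + 0 = -48)
(722 + P(J(7, 0))) + A(-24, 18) = (722 - 48) + 7*(-24) = 674 - 168 = 506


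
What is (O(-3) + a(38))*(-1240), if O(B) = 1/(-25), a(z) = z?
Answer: -235352/5 ≈ -47070.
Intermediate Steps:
O(B) = -1/25
(O(-3) + a(38))*(-1240) = (-1/25 + 38)*(-1240) = (949/25)*(-1240) = -235352/5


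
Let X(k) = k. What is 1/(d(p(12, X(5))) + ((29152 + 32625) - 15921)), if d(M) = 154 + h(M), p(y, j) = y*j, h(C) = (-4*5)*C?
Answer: 1/44810 ≈ 2.2316e-5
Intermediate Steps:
h(C) = -20*C
p(y, j) = j*y
d(M) = 154 - 20*M
1/(d(p(12, X(5))) + ((29152 + 32625) - 15921)) = 1/((154 - 100*12) + ((29152 + 32625) - 15921)) = 1/((154 - 20*60) + (61777 - 15921)) = 1/((154 - 1200) + 45856) = 1/(-1046 + 45856) = 1/44810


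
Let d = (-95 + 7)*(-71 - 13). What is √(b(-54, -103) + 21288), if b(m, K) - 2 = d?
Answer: √28682 ≈ 169.36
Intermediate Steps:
d = 7392 (d = -88*(-84) = 7392)
b(m, K) = 7394 (b(m, K) = 2 + 7392 = 7394)
√(b(-54, -103) + 21288) = √(7394 + 21288) = √28682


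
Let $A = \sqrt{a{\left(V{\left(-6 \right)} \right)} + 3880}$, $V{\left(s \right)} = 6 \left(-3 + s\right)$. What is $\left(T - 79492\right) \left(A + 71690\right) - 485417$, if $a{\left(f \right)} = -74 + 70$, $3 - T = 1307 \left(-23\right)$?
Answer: $-3543978737 - 98856 \sqrt{969} \approx -3.5471 \cdot 10^{9}$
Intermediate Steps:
$V{\left(s \right)} = -18 + 6 s$
$T = 30064$ ($T = 3 - 1307 \left(-23\right) = 3 - -30061 = 3 + 30061 = 30064$)
$a{\left(f \right)} = -4$
$A = 2 \sqrt{969}$ ($A = \sqrt{-4 + 3880} = \sqrt{3876} = 2 \sqrt{969} \approx 62.258$)
$\left(T - 79492\right) \left(A + 71690\right) - 485417 = \left(30064 - 79492\right) \left(2 \sqrt{969} + 71690\right) - 485417 = - 49428 \left(71690 + 2 \sqrt{969}\right) - 485417 = \left(-3543493320 - 98856 \sqrt{969}\right) - 485417 = -3543978737 - 98856 \sqrt{969}$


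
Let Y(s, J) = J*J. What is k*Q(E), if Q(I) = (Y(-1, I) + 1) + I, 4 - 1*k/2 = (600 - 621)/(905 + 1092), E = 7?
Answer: 913026/1997 ≈ 457.20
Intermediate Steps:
Y(s, J) = J²
k = 16018/1997 (k = 8 - 2*(600 - 621)/(905 + 1092) = 8 - (-42)/1997 = 8 - 2*(-21/1997) = 8 + 42/1997 = 16018/1997 ≈ 8.0210)
Q(I) = 1 + I + I² (Q(I) = (I² + 1) + I = (1 + I²) + I = 1 + I + I²)
k*Q(E) = 16018*(1 + 7 + 7²)/1997 = 16018*(1 + 7 + 49)/1997 = (16018/1997)*57 = 913026/1997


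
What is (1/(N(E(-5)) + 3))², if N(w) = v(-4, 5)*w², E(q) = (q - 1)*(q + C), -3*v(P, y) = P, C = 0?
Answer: 1/1447209 ≈ 6.9098e-7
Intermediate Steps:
v(P, y) = -P/3
E(q) = q*(-1 + q) (E(q) = (q - 1)*(q + 0) = (-1 + q)*q = q*(-1 + q))
N(w) = 4*w²/3 (N(w) = (-⅓*(-4))*w² = 4*w²/3)
(1/(N(E(-5)) + 3))² = (1/(4*(-5*(-1 - 5))²/3 + 3))² = (1/(4*(-5*(-6))²/3 + 3))² = (1/((4/3)*30² + 3))² = (1/((4/3)*900 + 3))² = (1/(1200 + 3))² = (1/1203)² = 1/1447209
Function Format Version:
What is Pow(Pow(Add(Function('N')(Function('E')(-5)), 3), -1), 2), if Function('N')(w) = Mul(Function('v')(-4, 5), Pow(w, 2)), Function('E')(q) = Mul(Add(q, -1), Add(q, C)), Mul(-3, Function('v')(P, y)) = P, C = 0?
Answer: Rational(1, 1447209) ≈ 6.9098e-7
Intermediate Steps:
Function('v')(P, y) = Mul(Rational(-1, 3), P)
Function('E')(q) = Mul(q, Add(-1, q)) (Function('E')(q) = Mul(Add(q, -1), Add(q, 0)) = Mul(Add(-1, q), q) = Mul(q, Add(-1, q)))
Function('N')(w) = Mul(Rational(4, 3), Pow(w, 2)) (Function('N')(w) = Mul(Mul(Rational(-1, 3), -4), Pow(w, 2)) = Mul(Rational(4, 3), Pow(w, 2)))
Pow(Pow(Add(Function('N')(Function('E')(-5)), 3), -1), 2) = Pow(Pow(Add(Mul(Rational(4, 3), Pow(Mul(-5, Add(-1, -5)), 2)), 3), -1), 2) = Pow(Pow(Add(Mul(Rational(4, 3), Pow(Mul(-5, -6), 2)), 3), -1), 2) = Pow(Pow(Add(Mul(Rational(4, 3), Pow(30, 2)), 3), -1), 2) = Pow(Pow(Add(Mul(Rational(4, 3), 900), 3), -1), 2) = Pow(Pow(Add(1200, 3), -1), 2) = Pow(Pow(1203, -1), 2) = Pow(Rational(1, 1203), 2) = Rational(1, 1447209)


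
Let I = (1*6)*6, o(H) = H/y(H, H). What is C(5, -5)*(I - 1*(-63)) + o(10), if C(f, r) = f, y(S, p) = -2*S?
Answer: 989/2 ≈ 494.50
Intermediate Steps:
o(H) = -½ (o(H) = H/((-2*H)) = H*(-1/(2*H)) = -½)
I = 36 (I = 6*6 = 36)
C(5, -5)*(I - 1*(-63)) + o(10) = 5*(36 - 1*(-63)) - ½ = 5*(36 + 63) - ½ = 5*99 - ½ = 495 - ½ = 989/2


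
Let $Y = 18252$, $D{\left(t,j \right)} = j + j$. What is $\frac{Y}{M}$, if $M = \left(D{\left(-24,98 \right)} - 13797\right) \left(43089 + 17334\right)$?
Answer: $- \frac{6084}{273937741} \approx -2.2209 \cdot 10^{-5}$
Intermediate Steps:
$D{\left(t,j \right)} = 2 j$
$M = -821813223$ ($M = \left(2 \cdot 98 - 13797\right) \left(43089 + 17334\right) = \left(196 - 13797\right) 60423 = \left(-13601\right) 60423 = -821813223$)
$\frac{Y}{M} = \frac{18252}{-821813223} = 18252 \left(- \frac{1}{821813223}\right) = - \frac{6084}{273937741}$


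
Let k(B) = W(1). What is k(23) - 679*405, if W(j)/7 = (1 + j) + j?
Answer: -274974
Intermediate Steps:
W(j) = 7 + 14*j (W(j) = 7*((1 + j) + j) = 7*(1 + 2*j) = 7 + 14*j)
k(B) = 21 (k(B) = 7 + 14*1 = 7 + 14 = 21)
k(23) - 679*405 = 21 - 679*405 = 21 - 274995 = -274974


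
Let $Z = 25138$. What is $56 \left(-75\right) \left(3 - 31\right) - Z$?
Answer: $92462$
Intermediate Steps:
$56 \left(-75\right) \left(3 - 31\right) - Z = 56 \left(-75\right) \left(3 - 31\right) - 25138 = - 4200 \left(3 - 31\right) - 25138 = \left(-4200\right) \left(-28\right) - 25138 = 117600 - 25138 = 92462$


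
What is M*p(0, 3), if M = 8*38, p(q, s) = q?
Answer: 0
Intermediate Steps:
M = 304
M*p(0, 3) = 304*0 = 0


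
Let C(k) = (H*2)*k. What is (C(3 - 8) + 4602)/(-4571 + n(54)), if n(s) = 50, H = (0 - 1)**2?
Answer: -4592/4521 ≈ -1.0157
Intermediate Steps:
H = 1 (H = (-1)**2 = 1)
C(k) = 2*k (C(k) = (1*2)*k = 2*k)
(C(3 - 8) + 4602)/(-4571 + n(54)) = (2*(3 - 8) + 4602)/(-4571 + 50) = (2*(-5) + 4602)/(-4521) = (-10 + 4602)*(-1/4521) = 4592*(-1/4521) = -4592/4521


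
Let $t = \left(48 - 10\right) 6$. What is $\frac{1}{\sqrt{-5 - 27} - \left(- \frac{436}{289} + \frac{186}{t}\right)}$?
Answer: $\frac{83562038}{3917235249} - \frac{482417296 i \sqrt{2}}{3917235249} \approx 0.021332 - 0.17416 i$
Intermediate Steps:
$t = 228$ ($t = \left(48 - 10\right) 6 = 38 \cdot 6 = 228$)
$\frac{1}{\sqrt{-5 - 27} - \left(- \frac{436}{289} + \frac{186}{t}\right)} = \frac{1}{\sqrt{-5 - 27} - \left(- \frac{436}{289} + \frac{31}{38}\right)} = \frac{1}{\sqrt{-32} - - \frac{7609}{10982}} = \frac{1}{4 i \sqrt{2} + \left(\frac{436}{289} - \frac{31}{38}\right)} = \frac{1}{4 i \sqrt{2} + \frac{7609}{10982}} = \frac{1}{\frac{7609}{10982} + 4 i \sqrt{2}}$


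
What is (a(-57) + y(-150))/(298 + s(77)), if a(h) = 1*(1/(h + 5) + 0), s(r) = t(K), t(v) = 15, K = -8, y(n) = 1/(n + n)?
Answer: -22/305175 ≈ -7.2090e-5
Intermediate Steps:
y(n) = 1/(2*n)
s(r) = 15
a(h) = 1/(5 + h) (a(h) = 1*(1/(5 + h) + 0) = 1/(5 + h))
(a(-57) + y(-150))/(298 + s(77)) = (1/(5 - 57) + (1/2)/(-150))/(298 + 15) = (1/(-52) + (1/2)*(-1/150))/313 = (-1/52 - 1/300)*(1/313) = -22/975*1/313 = -22/305175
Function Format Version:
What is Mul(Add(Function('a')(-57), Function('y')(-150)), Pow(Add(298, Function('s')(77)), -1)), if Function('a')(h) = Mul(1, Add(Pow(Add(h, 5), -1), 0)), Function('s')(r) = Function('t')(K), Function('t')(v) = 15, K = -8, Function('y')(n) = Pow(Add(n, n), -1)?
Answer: Rational(-22, 305175) ≈ -7.2090e-5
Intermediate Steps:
Function('y')(n) = Mul(Rational(1, 2), Pow(n, -1)) (Function('y')(n) = Pow(Mul(2, n), -1) = Mul(Rational(1, 2), Pow(n, -1)))
Function('s')(r) = 15
Function('a')(h) = Pow(Add(5, h), -1) (Function('a')(h) = Mul(1, Add(Pow(Add(5, h), -1), 0)) = Mul(1, Pow(Add(5, h), -1)) = Pow(Add(5, h), -1))
Mul(Add(Function('a')(-57), Function('y')(-150)), Pow(Add(298, Function('s')(77)), -1)) = Mul(Add(Pow(Add(5, -57), -1), Mul(Rational(1, 2), Pow(-150, -1))), Pow(Add(298, 15), -1)) = Mul(Add(Pow(-52, -1), Mul(Rational(1, 2), Rational(-1, 150))), Pow(313, -1)) = Mul(Add(Rational(-1, 52), Rational(-1, 300)), Rational(1, 313)) = Mul(Rational(-22, 975), Rational(1, 313)) = Rational(-22, 305175)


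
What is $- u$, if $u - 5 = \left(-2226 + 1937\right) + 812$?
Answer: $-528$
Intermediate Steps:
$u = 528$ ($u = 5 + \left(\left(-2226 + 1937\right) + 812\right) = 5 + \left(-289 + 812\right) = 5 + 523 = 528$)
$- u = \left(-1\right) 528 = -528$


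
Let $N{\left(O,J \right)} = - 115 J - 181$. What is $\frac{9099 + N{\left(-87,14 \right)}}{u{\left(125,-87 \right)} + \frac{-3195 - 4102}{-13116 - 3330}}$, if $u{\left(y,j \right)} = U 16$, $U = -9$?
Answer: $- \frac{120187368}{2360927} \approx -50.907$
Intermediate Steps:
$N{\left(O,J \right)} = -181 - 115 J$
$u{\left(y,j \right)} = -144$ ($u{\left(y,j \right)} = \left(-9\right) 16 = -144$)
$\frac{9099 + N{\left(-87,14 \right)}}{u{\left(125,-87 \right)} + \frac{-3195 - 4102}{-13116 - 3330}} = \frac{9099 - 1791}{-144 + \frac{-3195 - 4102}{-13116 - 3330}} = \frac{9099 - 1791}{-144 - \frac{7297}{-16446}} = \frac{9099 - 1791}{-144 - - \frac{7297}{16446}} = \frac{7308}{-144 + \frac{7297}{16446}} = \frac{7308}{- \frac{2360927}{16446}} = 7308 \left(- \frac{16446}{2360927}\right) = - \frac{120187368}{2360927}$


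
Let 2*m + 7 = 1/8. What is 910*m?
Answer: -25025/8 ≈ -3128.1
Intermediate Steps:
m = -55/16 (m = -7/2 + (½)/8 = -7/2 + (½)*(⅛) = -7/2 + 1/16 = -55/16 ≈ -3.4375)
910*m = 910*(-55/16) = -25025/8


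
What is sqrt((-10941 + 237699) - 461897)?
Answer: I*sqrt(235139) ≈ 484.91*I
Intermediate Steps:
sqrt((-10941 + 237699) - 461897) = sqrt(226758 - 461897) = sqrt(-235139) = I*sqrt(235139)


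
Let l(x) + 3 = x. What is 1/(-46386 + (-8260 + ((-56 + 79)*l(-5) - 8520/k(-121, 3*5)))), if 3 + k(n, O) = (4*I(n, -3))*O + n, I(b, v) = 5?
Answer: -22/1207325 ≈ -1.8222e-5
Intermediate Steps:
l(x) = -3 + x
k(n, O) = -3 + n + 20*O (k(n, O) = -3 + ((4*5)*O + n) = -3 + (20*O + n) = -3 + (n + 20*O) = -3 + n + 20*O)
1/(-46386 + (-8260 + ((-56 + 79)*l(-5) - 8520/k(-121, 3*5)))) = 1/(-46386 + (-8260 + ((-56 + 79)*(-3 - 5) - 8520/(-3 - 121 + 20*(3*5))))) = 1/(-46386 + (-8260 + (23*(-8) - 8520/(-3 - 121 + 20*15)))) = 1/(-46386 + (-8260 + (-184 - 8520/(-3 - 121 + 300)))) = 1/(-46386 + (-8260 + (-184 - 8520/176))) = 1/(-46386 + (-8260 + (-184 - 8520*1/176))) = 1/(-46386 + (-8260 + (-184 - 1065/22))) = 1/(-46386 + (-8260 - 5113/22)) = 1/(-46386 - 186833/22) = 1/(-1207325/22) = -22/1207325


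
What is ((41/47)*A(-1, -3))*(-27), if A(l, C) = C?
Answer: 3321/47 ≈ 70.660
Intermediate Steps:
((41/47)*A(-1, -3))*(-27) = ((41/47)*(-3))*(-27) = -123/47*(-27) = 3321/47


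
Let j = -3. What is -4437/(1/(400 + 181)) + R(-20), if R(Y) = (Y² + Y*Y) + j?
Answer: -2577100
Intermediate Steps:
R(Y) = -3 + 2*Y² (R(Y) = (Y² + Y*Y) - 3 = (Y² + Y²) - 3 = 2*Y² - 3 = -3 + 2*Y²)
-4437/(1/(400 + 181)) + R(-20) = -4437/(1/(400 + 181)) + (-3 + 2*(-20)²) = -4437/(1/581) + (-3 + 2*400) = -4437/1/581 + (-3 + 800) = -4437*581 + 797 = -29*88893 + 797 = -2577897 + 797 = -2577100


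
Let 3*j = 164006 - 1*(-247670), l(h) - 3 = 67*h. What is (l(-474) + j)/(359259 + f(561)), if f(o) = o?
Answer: 316411/1079460 ≈ 0.29312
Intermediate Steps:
l(h) = 3 + 67*h
j = 411676/3 (j = (164006 - 1*(-247670))/3 = (164006 + 247670)/3 = (⅓)*411676 = 411676/3 ≈ 1.3723e+5)
(l(-474) + j)/(359259 + f(561)) = ((3 + 67*(-474)) + 411676/3)/(359259 + 561) = ((3 - 31758) + 411676/3)/359820 = (-31755 + 411676/3)*(1/359820) = (316411/3)*(1/359820) = 316411/1079460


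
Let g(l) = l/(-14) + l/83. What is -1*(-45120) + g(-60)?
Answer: 26216790/581 ≈ 45124.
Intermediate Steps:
g(l) = -69*l/1162 (g(l) = l*(-1/14) + l*(1/83) = -l/14 + l/83 = -69*l/1162)
-1*(-45120) + g(-60) = -1*(-45120) - 69/1162*(-60) = 45120 + 2070/581 = 26216790/581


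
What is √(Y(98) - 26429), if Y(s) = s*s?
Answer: 5*I*√673 ≈ 129.71*I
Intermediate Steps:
Y(s) = s²
√(Y(98) - 26429) = √(98² - 26429) = √(9604 - 26429) = √(-16825) = 5*I*√673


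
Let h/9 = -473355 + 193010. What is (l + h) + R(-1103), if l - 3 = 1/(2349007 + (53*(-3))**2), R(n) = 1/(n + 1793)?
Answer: -2066746925287231/819129360 ≈ -2.5231e+6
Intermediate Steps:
R(n) = 1/(1793 + n)
h = -2523105 (h = 9*(-473355 + 193010) = 9*(-280345) = -2523105)
l = 7122865/2374288 (l = 3 + 1/(2349007 + (53*(-3))**2) = 3 + 1/(2349007 + (-159)**2) = 3 + 1/(2349007 + 25281) = 3 + 1/2374288 = 7122865/2374288 ≈ 3.0000)
(l + h) + R(-1103) = (7122865/2374288 - 2523105) + 1/(1793 - 1103) = -5990570801375/2374288 + 1/690 = -2066746925287231/819129360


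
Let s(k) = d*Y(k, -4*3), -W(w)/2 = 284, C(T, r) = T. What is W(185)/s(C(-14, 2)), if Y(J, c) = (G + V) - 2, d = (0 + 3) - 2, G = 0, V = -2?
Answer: 142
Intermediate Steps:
d = 1 (d = 3 - 2 = 1)
W(w) = -568 (W(w) = -2*284 = -568)
Y(J, c) = -4 (Y(J, c) = (0 - 2) - 2 = -2 - 2 = -4)
s(k) = -4 (s(k) = 1*(-4) = -4)
W(185)/s(C(-14, 2)) = -568/(-4) = -568*(-¼) = 142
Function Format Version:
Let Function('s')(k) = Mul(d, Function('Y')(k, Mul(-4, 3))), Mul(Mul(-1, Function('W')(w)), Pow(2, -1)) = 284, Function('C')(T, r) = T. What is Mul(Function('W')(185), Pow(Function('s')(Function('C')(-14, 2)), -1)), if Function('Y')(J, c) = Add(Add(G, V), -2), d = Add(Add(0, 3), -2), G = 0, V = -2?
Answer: 142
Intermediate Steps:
d = 1 (d = Add(3, -2) = 1)
Function('W')(w) = -568 (Function('W')(w) = Mul(-2, 284) = -568)
Function('Y')(J, c) = -4 (Function('Y')(J, c) = Add(Add(0, -2), -2) = Add(-2, -2) = -4)
Function('s')(k) = -4 (Function('s')(k) = Mul(1, -4) = -4)
Mul(Function('W')(185), Pow(Function('s')(Function('C')(-14, 2)), -1)) = Mul(-568, Pow(-4, -1)) = Mul(-568, Rational(-1, 4)) = 142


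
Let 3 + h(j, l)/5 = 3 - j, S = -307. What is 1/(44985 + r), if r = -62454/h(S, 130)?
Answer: 1535/68989521 ≈ 2.2250e-5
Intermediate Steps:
h(j, l) = -5*j (h(j, l) = -15 + 5*(3 - j) = -15 + (15 - 5*j) = -5*j)
r = -62454/1535 (r = -62454/((-5*(-307))) = -62454/1535 ≈ -40.687)
1/(44985 + r) = 1/(44985 - 62454/1535) = 1/(68989521/1535) = 1535/68989521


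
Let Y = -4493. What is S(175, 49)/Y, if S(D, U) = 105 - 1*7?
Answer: -98/4493 ≈ -0.021812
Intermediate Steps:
S(D, U) = 98 (S(D, U) = 105 - 7 = 98)
S(175, 49)/Y = 98/(-4493) = 98*(-1/4493) = -98/4493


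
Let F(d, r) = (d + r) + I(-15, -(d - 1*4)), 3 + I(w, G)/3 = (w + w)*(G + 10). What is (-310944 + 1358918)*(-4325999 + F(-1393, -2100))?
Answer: -4669909428594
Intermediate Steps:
I(w, G) = -9 + 6*w*(10 + G) (I(w, G) = -9 + 3*((w + w)*(G + 10)) = -9 + 3*((2*w)*(10 + G)) = -9 + 3*(2*w*(10 + G)) = -9 + 6*w*(10 + G))
F(d, r) = -1269 + r + 91*d (F(d, r) = (d + r) + (-9 + 60*(-15) + 6*(-(d - 1*4))*(-15)) = (d + r) + (-9 - 900 + 6*(-(d - 4))*(-15)) = (d + r) + (-9 - 900 + 6*(-(-4 + d))*(-15)) = (d + r) + (-9 - 900 + 6*(4 - d)*(-15)) = (d + r) + (-9 - 900 + (-360 + 90*d)) = (d + r) + (-1269 + 90*d) = -1269 + r + 91*d)
(-310944 + 1358918)*(-4325999 + F(-1393, -2100)) = (-310944 + 1358918)*(-4325999 + (-1269 - 2100 + 91*(-1393))) = 1047974*(-4325999 + (-1269 - 2100 - 126763)) = 1047974*(-4325999 - 130132) = 1047974*(-4456131) = -4669909428594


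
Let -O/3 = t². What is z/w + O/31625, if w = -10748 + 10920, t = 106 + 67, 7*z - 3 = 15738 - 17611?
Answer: -83621149/19038250 ≈ -4.3923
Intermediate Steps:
z = -1870/7 (z = 3/7 + (15738 - 17611)/7 = 3/7 + (⅐)*(-1873) = 3/7 - 1873/7 = -1870/7 ≈ -267.14)
t = 173
O = -89787 (O = -3*173² = -3*29929 = -89787)
w = 172
z/w + O/31625 = -1870/7/172 - 89787/31625 = -1870/7*1/172 - 89787*1/31625 = -935/602 - 89787/31625 = -83621149/19038250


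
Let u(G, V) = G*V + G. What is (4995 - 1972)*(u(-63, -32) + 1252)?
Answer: 9688715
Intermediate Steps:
u(G, V) = G + G*V
(4995 - 1972)*(u(-63, -32) + 1252) = (4995 - 1972)*(-63*(1 - 32) + 1252) = 3023*(-63*(-31) + 1252) = 3023*(1953 + 1252) = 3023*3205 = 9688715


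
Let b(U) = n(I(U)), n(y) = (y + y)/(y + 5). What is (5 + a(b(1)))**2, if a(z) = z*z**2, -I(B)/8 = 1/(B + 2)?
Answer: 5669161/117649 ≈ 48.187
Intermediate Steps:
I(B) = -8/(2 + B) (I(B) = -8/(B + 2) = -8/(2 + B))
n(y) = 2*y/(5 + y) (n(y) = (2*y)/(5 + y) = 2*y/(5 + y))
b(U) = -16/((2 + U)*(5 - 8/(2 + U))) (b(U) = 2*(-8/(2 + U))/(5 - 8/(2 + U)) = -16/((2 + U)*(5 - 8/(2 + U))))
a(z) = z**3
(5 + a(b(1)))**2 = (5 + (-16/(2 + 5*1))**3)**2 = (5 + (-16/(2 + 5))**3)**2 = (5 + (-16/7)**3)**2 = (5 - 4096/343)**2 = (-2381/343)**2 = 5669161/117649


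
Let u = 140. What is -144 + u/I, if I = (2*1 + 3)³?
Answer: -3572/25 ≈ -142.88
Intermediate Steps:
I = 125 (I = (2 + 3)³ = 5³ = 125)
-144 + u/I = -144 + 140/125 = -144 + 140*(1/125) = -144 + 28/25 = -3572/25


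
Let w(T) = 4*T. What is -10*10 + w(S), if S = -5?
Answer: -120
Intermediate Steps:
-10*10 + w(S) = -10*10 + 4*(-5) = -100 - 20 = -120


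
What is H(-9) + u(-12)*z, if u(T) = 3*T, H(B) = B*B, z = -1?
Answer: 117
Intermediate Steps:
H(B) = B²
H(-9) + u(-12)*z = (-9)² + (3*(-12))*(-1) = 81 - 36*(-1) = 81 + 36 = 117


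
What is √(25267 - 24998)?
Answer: √269 ≈ 16.401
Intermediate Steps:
√(25267 - 24998) = √269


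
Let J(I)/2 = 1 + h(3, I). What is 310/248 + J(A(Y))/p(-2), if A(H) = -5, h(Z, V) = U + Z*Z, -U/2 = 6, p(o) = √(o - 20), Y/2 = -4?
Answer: 5/4 + 2*I*√22/11 ≈ 1.25 + 0.8528*I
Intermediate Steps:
Y = -8 (Y = 2*(-4) = -8)
p(o) = √(-20 + o)
U = -12 (U = -2*6 = -12)
h(Z, V) = -12 + Z² (h(Z, V) = -12 + Z*Z = -12 + Z²)
J(I) = -4 (J(I) = 2*(1 + (-12 + 3²)) = 2*(1 + (-12 + 9)) = 2*(1 - 3) = 2*(-2) = -4)
310/248 + J(A(Y))/p(-2) = 310/248 - 4/√(-20 - 2) = 310*(1/248) - 4*(-I*√22/22) = 5/4 - 4*(-I*√22/22) = 5/4 - (-2)*I*√22/11 = 5/4 + 2*I*√22/11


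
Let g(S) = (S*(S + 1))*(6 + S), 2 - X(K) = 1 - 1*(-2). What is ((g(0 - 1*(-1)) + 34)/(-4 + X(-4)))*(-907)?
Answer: 43536/5 ≈ 8707.2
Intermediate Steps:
X(K) = -1 (X(K) = 2 - (1 - 1*(-2)) = 2 - (1 + 2) = 2 - 1*3 = 2 - 3 = -1)
g(S) = S*(1 + S)*(6 + S) (g(S) = (S*(1 + S))*(6 + S) = S*(1 + S)*(6 + S))
((g(0 - 1*(-1)) + 34)/(-4 + X(-4)))*(-907) = (((0 - 1*(-1))*(6 + (0 - 1*(-1))² + 7*(0 - 1*(-1))) + 34)/(-4 - 1))*(-907) = (((0 + 1)*(6 + (0 + 1)² + 7*(0 + 1)) + 34)/(-5))*(-907) = ((1*(6 + 1² + 7*1) + 34)*(-⅕))*(-907) = ((1*(6 + 1 + 7) + 34)*(-⅕))*(-907) = ((1*14 + 34)*(-⅕))*(-907) = ((14 + 34)*(-⅕))*(-907) = (48*(-⅕))*(-907) = -48/5*(-907) = 43536/5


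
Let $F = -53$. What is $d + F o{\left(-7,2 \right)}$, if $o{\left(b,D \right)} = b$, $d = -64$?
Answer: $307$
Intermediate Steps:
$d + F o{\left(-7,2 \right)} = -64 - -371 = -64 + 371 = 307$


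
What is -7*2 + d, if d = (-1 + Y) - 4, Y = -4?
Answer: -23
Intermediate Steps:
d = -9 (d = (-1 - 4) - 4 = -5 - 4 = -9)
-7*2 + d = -7*2 - 9 = -14 - 9 = -23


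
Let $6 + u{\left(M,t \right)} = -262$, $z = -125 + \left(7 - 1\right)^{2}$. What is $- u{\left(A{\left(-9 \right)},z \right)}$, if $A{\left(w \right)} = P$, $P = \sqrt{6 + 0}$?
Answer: $268$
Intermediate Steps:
$P = \sqrt{6} \approx 2.4495$
$z = -89$ ($z = -125 + 6^{2} = -125 + 36 = -89$)
$A{\left(w \right)} = \sqrt{6}$
$u{\left(M,t \right)} = -268$ ($u{\left(M,t \right)} = -6 - 262 = -268$)
$- u{\left(A{\left(-9 \right)},z \right)} = \left(-1\right) \left(-268\right) = 268$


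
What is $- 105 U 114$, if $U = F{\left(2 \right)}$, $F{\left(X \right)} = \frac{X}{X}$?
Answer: $-11970$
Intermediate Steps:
$F{\left(X \right)} = 1$
$U = 1$
$- 105 U 114 = \left(-105\right) 1 \cdot 114 = \left(-105\right) 114 = -11970$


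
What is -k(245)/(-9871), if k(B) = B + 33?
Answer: 278/9871 ≈ 0.028163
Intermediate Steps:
k(B) = 33 + B
-k(245)/(-9871) = -(33 + 245)/(-9871) = -1*278*(-1/9871) = -278*(-1/9871) = 278/9871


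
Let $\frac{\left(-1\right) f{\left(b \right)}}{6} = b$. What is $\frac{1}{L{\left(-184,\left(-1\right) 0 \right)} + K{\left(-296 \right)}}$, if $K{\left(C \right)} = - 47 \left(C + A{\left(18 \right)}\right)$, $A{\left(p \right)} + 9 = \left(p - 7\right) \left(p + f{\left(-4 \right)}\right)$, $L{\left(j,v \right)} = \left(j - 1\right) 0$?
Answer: $- \frac{1}{7379} \approx -0.00013552$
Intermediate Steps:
$f{\left(b \right)} = - 6 b$
$L{\left(j,v \right)} = 0$ ($L{\left(j,v \right)} = \left(-1 + j\right) 0 = 0$)
$A{\left(p \right)} = -9 + \left(-7 + p\right) \left(24 + p\right)$ ($A{\left(p \right)} = -9 + \left(p - 7\right) \left(p - -24\right) = -9 + \left(-7 + p\right) \left(p + 24\right) = -9 + \left(-7 + p\right) \left(24 + p\right)$)
$K{\left(C \right)} = -21291 - 47 C$ ($K{\left(C \right)} = - 47 \left(C + \left(-177 + 18^{2} + 17 \cdot 18\right)\right) = - 47 \left(C + \left(-177 + 324 + 306\right)\right) = - 47 \left(C + 453\right) = - 47 \left(453 + C\right) = -21291 - 47 C$)
$\frac{1}{L{\left(-184,\left(-1\right) 0 \right)} + K{\left(-296 \right)}} = \frac{1}{0 - 7379} = \frac{1}{-7379} = - \frac{1}{7379}$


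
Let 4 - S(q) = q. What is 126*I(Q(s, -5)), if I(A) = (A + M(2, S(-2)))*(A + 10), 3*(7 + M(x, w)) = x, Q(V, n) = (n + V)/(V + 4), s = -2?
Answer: -16107/2 ≈ -8053.5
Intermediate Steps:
S(q) = 4 - q
Q(V, n) = (V + n)/(4 + V)
M(x, w) = -7 + x/3
I(A) = (10 + A)*(-19/3 + A) (I(A) = (A + (-7 + (⅓)*2))*(A + 10) = (A + (-7 + ⅔))*(10 + A) = (A - 19/3)*(10 + A) = (-19/3 + A)*(10 + A) = (10 + A)*(-19/3 + A))
126*I(Q(s, -5)) = 126*(-190/3 + ((-2 - 5)/(4 - 2))² + 11*((-2 - 5)/(4 - 2))/3) = 126*(-190/3 + (-7/2)² + 11*(-7/2)/3) = 126*(-190/3 + ((½)*(-7))² + 11*((½)*(-7))/3) = 126*(-190/3 + (-7/2)² + (11/3)*(-7/2)) = 126*(-190/3 + 49/4 - 77/6) = 126*(-767/12) = -16107/2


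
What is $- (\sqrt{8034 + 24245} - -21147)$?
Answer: $-21147 - 13 \sqrt{191} \approx -21327.0$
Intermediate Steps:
$- (\sqrt{8034 + 24245} - -21147) = - (\sqrt{32279} + 21147) = - (13 \sqrt{191} + 21147) = - (21147 + 13 \sqrt{191}) = -21147 - 13 \sqrt{191}$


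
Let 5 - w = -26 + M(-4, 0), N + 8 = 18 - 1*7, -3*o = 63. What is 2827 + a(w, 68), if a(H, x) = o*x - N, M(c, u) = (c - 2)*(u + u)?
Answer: 1396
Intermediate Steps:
o = -21 (o = -⅓*63 = -21)
N = 3 (N = -8 + (18 - 1*7) = -8 + (18 - 7) = -8 + 11 = 3)
M(c, u) = 2*u*(-2 + c) (M(c, u) = (-2 + c)*(2*u) = 2*u*(-2 + c))
w = 31 (w = 5 - (-26 + 2*0*(-2 - 4)) = 5 - (-26 + 2*0*(-6)) = 5 - (-26 + 0) = 5 - 1*(-26) = 5 + 26 = 31)
a(H, x) = -3 - 21*x (a(H, x) = -21*x - 1*3 = -21*x - 3 = -3 - 21*x)
2827 + a(w, 68) = 2827 + (-3 - 21*68) = 2827 + (-3 - 1428) = 2827 - 1431 = 1396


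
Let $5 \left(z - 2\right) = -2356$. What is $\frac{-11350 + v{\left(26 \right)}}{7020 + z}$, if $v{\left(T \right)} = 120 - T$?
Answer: $- \frac{9380}{5459} \approx -1.7183$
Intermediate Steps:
$z = - \frac{2346}{5}$ ($z = 2 + \frac{1}{5} \left(-2356\right) = 2 - \frac{2356}{5} = - \frac{2346}{5} \approx -469.2$)
$\frac{-11350 + v{\left(26 \right)}}{7020 + z} = \frac{-11350 + \left(120 - 26\right)}{7020 - \frac{2346}{5}} = \frac{-11350 + \left(120 - 26\right)}{\frac{32754}{5}} = \left(-11350 + 94\right) \frac{5}{32754} = \left(-11256\right) \frac{5}{32754} = - \frac{9380}{5459}$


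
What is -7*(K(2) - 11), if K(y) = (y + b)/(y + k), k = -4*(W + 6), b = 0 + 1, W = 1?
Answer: 2023/26 ≈ 77.808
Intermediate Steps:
b = 1
k = -28 (k = -4*(1 + 6) = -4*7 = -28)
K(y) = (1 + y)/(-28 + y) (K(y) = (y + 1)/(y - 28) = (1 + y)/(-28 + y))
-7*(K(2) - 11) = -7*((1 + 2)/(-28 + 2) - 11) = -7*(3/(-26) - 11) = -7*(-1/26*3 - 11) = -7*(-3/26 - 11) = -7*(-289/26) = 2023/26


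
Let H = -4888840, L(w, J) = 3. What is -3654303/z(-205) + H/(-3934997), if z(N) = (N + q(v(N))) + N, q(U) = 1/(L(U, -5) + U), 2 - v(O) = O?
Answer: 274559264188570/30799936973 ≈ 8914.3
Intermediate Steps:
v(O) = 2 - O
q(U) = 1/(3 + U)
z(N) = 1/(5 - N) + 2*N (z(N) = (N + 1/(3 + (2 - N))) + N = (N + 1/(5 - N)) + N = 1/(5 - N) + 2*N)
-3654303/z(-205) + H/(-3934997) = -3654303*(-5 - 205)/(-1 + 2*(-205)*(-5 - 205)) - 4888840/(-3934997) = -3654303*(-210/(-1 + 2*(-205)*(-210))) - 4888840*(-1/3934997) = -3654303*(-210/(-1 + 86100)) + 444440/357727 = -3654303/((-1/210*86099)) + 444440/357727 = -3654303/(-86099/210) + 444440/357727 = -3654303*(-210/86099) + 444440/357727 = 767403630/86099 + 444440/357727 = 274559264188570/30799936973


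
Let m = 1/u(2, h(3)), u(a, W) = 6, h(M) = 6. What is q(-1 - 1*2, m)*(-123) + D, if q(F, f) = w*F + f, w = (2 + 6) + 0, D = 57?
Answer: 5977/2 ≈ 2988.5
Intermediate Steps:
w = 8 (w = 8 + 0 = 8)
m = 1/6 ≈ 0.16667
q(F, f) = f + 8*F (q(F, f) = 8*F + f = f + 8*F)
q(-1 - 1*2, m)*(-123) + D = (1/6 + 8*(-1 - 1*2))*(-123) + 57 = (1/6 + 8*(-1 - 2))*(-123) + 57 = (1/6 + 8*(-3))*(-123) + 57 = (1/6 - 24)*(-123) + 57 = -143/6*(-123) + 57 = 5863/2 + 57 = 5977/2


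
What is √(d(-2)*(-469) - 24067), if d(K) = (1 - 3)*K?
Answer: I*√25943 ≈ 161.07*I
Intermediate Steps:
d(K) = -2*K
√(d(-2)*(-469) - 24067) = √(-2*(-2)*(-469) - 24067) = √(4*(-469) - 24067) = √(-1876 - 24067) = √(-25943) = I*√25943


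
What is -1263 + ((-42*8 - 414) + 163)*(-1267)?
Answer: 742466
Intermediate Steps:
-1263 + ((-42*8 - 414) + 163)*(-1267) = -1263 + ((-336 - 414) + 163)*(-1267) = -1263 + (-750 + 163)*(-1267) = -1263 - 587*(-1267) = -1263 + 743729 = 742466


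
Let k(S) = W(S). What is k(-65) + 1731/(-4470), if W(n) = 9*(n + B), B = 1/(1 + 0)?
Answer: -858817/1490 ≈ -576.39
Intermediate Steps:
B = 1 (B = 1/1 = 1)
W(n) = 9 + 9*n (W(n) = 9*(n + 1) = 9*(1 + n) = 9 + 9*n)
k(S) = 9 + 9*S
k(-65) + 1731/(-4470) = (9 + 9*(-65)) + 1731/(-4470) = (9 - 585) + 1731*(-1/4470) = -576 - 577/1490 = -858817/1490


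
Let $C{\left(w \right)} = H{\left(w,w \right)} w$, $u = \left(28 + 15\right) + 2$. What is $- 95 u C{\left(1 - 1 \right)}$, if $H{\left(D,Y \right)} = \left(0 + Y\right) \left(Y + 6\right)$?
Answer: $0$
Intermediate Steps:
$H{\left(D,Y \right)} = Y \left(6 + Y\right)$
$u = 45$ ($u = 43 + 2 = 45$)
$C{\left(w \right)} = w^{2} \left(6 + w\right)$ ($C{\left(w \right)} = w \left(6 + w\right) w = w^{2} \left(6 + w\right)$)
$- 95 u C{\left(1 - 1 \right)} = \left(-95\right) 45 \left(1 - 1\right)^{2} \left(6 + \left(1 - 1\right)\right) = - 4275 \left(1 - 1\right)^{2} \left(6 + \left(1 - 1\right)\right) = - 4275 \cdot 0^{2} \left(6 + 0\right) = - 4275 \cdot 0 \cdot 6 = \left(-4275\right) 0 = 0$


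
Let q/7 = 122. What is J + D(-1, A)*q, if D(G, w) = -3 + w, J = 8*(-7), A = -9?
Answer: -10304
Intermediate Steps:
q = 854 (q = 7*122 = 854)
J = -56
J + D(-1, A)*q = -56 + (-3 - 9)*854 = -56 - 12*854 = -56 - 10248 = -10304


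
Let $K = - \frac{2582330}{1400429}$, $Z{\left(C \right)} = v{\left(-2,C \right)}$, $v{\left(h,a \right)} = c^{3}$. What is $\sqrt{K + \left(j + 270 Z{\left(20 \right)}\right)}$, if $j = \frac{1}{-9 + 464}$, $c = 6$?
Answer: $\frac{\sqrt{23678205441477786877405}}{637195195} \approx 241.49$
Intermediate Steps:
$v{\left(h,a \right)} = 216$ ($v{\left(h,a \right)} = 6^{3} = 216$)
$Z{\left(C \right)} = 216$
$j = \frac{1}{455} \approx 0.0021978$
$K = - \frac{2582330}{1400429}$ ($K = \left(-2582330\right) \frac{1}{1400429} = - \frac{2582330}{1400429} \approx -1.844$)
$\sqrt{K + \left(j + 270 Z{\left(20 \right)}\right)} = \sqrt{- \frac{2582330}{1400429} + \left(\frac{1}{455} + 270 \cdot 216\right)} = \sqrt{- \frac{2582330}{1400429} + \left(\frac{1}{455} + 58320\right)} = \sqrt{- \frac{2582330}{1400429} + \frac{26535601}{455}} = \sqrt{\frac{37160050212679}{637195195}} = \frac{\sqrt{23678205441477786877405}}{637195195}$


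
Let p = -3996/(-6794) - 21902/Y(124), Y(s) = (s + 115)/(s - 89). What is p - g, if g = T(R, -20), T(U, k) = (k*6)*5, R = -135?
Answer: -2116430968/811883 ≈ -2606.8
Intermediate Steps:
T(U, k) = 30*k (T(U, k) = (6*k)*5 = 30*k)
g = -600 (g = 30*(-20) = -600)
Y(s) = (115 + s)/(-89 + s)
p = -2603560768/811883 (p = -3996/(-6794) - 21902*(-89 + 124)/(115 + 124) = -3996*(-1/6794) - 21902/(239/35) = 1998/3397 - 21902/((1/35)*239) = 1998/3397 - 21902/239/35 = 1998/3397 - 21902*35/239 = 1998/3397 - 766570/239 = -2603560768/811883 ≈ -3206.8)
p - g = -2603560768/811883 - 1*(-600) = -2603560768/811883 + 600 = -2116430968/811883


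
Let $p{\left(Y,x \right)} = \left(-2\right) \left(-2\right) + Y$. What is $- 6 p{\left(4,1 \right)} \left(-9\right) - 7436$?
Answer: $-7004$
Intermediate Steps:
$p{\left(Y,x \right)} = 4 + Y$
$- 6 p{\left(4,1 \right)} \left(-9\right) - 7436 = - 6 \left(4 + 4\right) \left(-9\right) - 7436 = \left(-6\right) 8 \left(-9\right) - 7436 = \left(-48\right) \left(-9\right) - 7436 = 432 - 7436 = -7004$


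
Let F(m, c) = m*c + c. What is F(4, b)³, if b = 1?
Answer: 125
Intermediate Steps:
F(m, c) = c + c*m (F(m, c) = c*m + c = c + c*m)
F(4, b)³ = (1*(1 + 4))³ = (1*5)³ = 5³ = 125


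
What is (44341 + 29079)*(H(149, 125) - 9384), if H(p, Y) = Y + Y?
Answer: -670618280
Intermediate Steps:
H(p, Y) = 2*Y
(44341 + 29079)*(H(149, 125) - 9384) = (44341 + 29079)*(2*125 - 9384) = 73420*(250 - 9384) = 73420*(-9134) = -670618280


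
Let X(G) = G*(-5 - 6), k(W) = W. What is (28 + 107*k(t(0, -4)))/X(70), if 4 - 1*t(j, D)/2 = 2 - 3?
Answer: -549/385 ≈ -1.4260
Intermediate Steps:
t(j, D) = 10 (t(j, D) = 8 - 2*(2 - 3) = 8 - 2*(-1) = 8 + 2 = 10)
X(G) = -11*G (X(G) = G*(-11) = -11*G)
(28 + 107*k(t(0, -4)))/X(70) = (28 + 107*10)/((-11*70)) = (28 + 1070)/(-770) = 1098*(-1/770) = -549/385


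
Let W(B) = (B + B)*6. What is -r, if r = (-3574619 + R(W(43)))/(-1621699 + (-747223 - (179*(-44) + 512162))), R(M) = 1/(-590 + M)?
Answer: -264521807/212617392 ≈ -1.2441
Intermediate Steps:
W(B) = 12*B (W(B) = (2*B)*6 = 12*B)
r = 264521807/212617392 (r = (-3574619 + 1/(-590 + 12*43))/(-1621699 + (-747223 - (179*(-44) + 512162))) = (-3574619 + 1/(-590 + 516))/(-1621699 + (-747223 - (-7876 + 512162))) = (-3574619 + 1/(-74))/(-1621699 + (-747223 - 1*504286)) = (-3574619 - 1/74)/(-1621699 + (-747223 - 504286)) = -264521807/(74*(-1621699 - 1251509)) = -264521807/74/(-2873208) = -264521807/74*(-1/2873208) = 264521807/212617392 ≈ 1.2441)
-r = -1*264521807/212617392 = -264521807/212617392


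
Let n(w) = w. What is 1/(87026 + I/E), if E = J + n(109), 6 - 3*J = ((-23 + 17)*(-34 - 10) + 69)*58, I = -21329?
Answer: 6327/550634831 ≈ 1.1490e-5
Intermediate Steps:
J = -6436 (J = 2 - ((-23 + 17)*(-34 - 10) + 69)*58/3 = 2 - (-6*(-44) + 69)*58/3 = 2 - (264 + 69)*58/3 = 2 - 111*58 = 2 - 1/3*19314 = 2 - 6438 = -6436)
E = -6327 (E = -6436 + 109 = -6327)
1/(87026 + I/E) = 1/(87026 - 21329/(-6327)) = 1/(87026 - 21329*(-1/6327)) = 1/(87026 + 21329/6327) = 1/(550634831/6327) = 6327/550634831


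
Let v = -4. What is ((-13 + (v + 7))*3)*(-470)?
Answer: 14100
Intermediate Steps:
((-13 + (v + 7))*3)*(-470) = ((-13 + (-4 + 7))*3)*(-470) = ((-13 + 3)*3)*(-470) = -10*3*(-470) = -30*(-470) = 14100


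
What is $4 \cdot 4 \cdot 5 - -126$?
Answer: $206$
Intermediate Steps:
$4 \cdot 4 \cdot 5 - -126 = 16 \cdot 5 + 126 = 80 + 126 = 206$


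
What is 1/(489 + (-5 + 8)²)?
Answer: 1/498 ≈ 0.0020080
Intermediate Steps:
1/(489 + (-5 + 8)²) = 1/(489 + 3²) = 1/(489 + 9) = 1/498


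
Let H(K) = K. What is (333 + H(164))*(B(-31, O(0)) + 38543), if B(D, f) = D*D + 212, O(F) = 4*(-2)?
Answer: 19738852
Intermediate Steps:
O(F) = -8
B(D, f) = 212 + D² (B(D, f) = D² + 212 = 212 + D²)
(333 + H(164))*(B(-31, O(0)) + 38543) = (333 + 164)*((212 + (-31)²) + 38543) = 497*((212 + 961) + 38543) = 497*(1173 + 38543) = 497*39716 = 19738852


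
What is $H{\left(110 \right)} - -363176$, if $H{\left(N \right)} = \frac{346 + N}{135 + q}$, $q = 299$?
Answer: $\frac{78809420}{217} \approx 3.6318 \cdot 10^{5}$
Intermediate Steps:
$H{\left(N \right)} = \frac{173}{217} + \frac{N}{434}$ ($H{\left(N \right)} = \frac{346 + N}{135 + 299} = \frac{346 + N}{434} = \left(346 + N\right) \frac{1}{434} = \frac{173}{217} + \frac{N}{434}$)
$H{\left(110 \right)} - -363176 = \left(\frac{173}{217} + \frac{1}{434} \cdot 110\right) - -363176 = \left(\frac{173}{217} + \frac{55}{217}\right) + 363176 = \frac{228}{217} + 363176 = \frac{78809420}{217}$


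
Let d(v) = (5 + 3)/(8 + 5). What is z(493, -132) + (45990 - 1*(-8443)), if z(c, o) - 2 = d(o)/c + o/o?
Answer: 348880332/6409 ≈ 54436.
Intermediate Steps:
d(v) = 8/13
z(c, o) = 3 + 8/(13*c) (z(c, o) = 2 + (8/(13*c) + o/o) = 2 + (8/(13*c) + 1) = 2 + (1 + 8/(13*c)) = 3 + 8/(13*c))
z(493, -132) + (45990 - 1*(-8443)) = (3 + (8/13)/493) + (45990 - 1*(-8443)) = (3 + (8/13)*(1/493)) + (45990 + 8443) = (3 + 8/6409) + 54433 = 19235/6409 + 54433 = 348880332/6409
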